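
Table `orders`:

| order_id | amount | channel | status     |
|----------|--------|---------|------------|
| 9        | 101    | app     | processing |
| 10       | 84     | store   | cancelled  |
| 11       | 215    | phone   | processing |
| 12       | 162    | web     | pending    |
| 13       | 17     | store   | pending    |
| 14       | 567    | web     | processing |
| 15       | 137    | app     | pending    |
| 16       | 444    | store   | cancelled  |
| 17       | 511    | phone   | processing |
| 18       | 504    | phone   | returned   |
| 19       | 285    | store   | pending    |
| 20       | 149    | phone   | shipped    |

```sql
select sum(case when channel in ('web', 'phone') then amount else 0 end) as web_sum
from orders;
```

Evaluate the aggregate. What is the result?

2108

order_id=9: ✗
order_id=10: ✗
order_id=11: ✓ → 215
order_id=12: ✓ → 162
order_id=13: ✗
order_id=14: ✓ → 567
order_id=15: ✗
order_id=16: ✗
order_id=17: ✓ → 511
order_id=18: ✓ → 504
order_id=19: ✗
order_id=20: ✓ → 149
web_sum = 215 + 162 + 567 + 511 + 504 + 149 = 2108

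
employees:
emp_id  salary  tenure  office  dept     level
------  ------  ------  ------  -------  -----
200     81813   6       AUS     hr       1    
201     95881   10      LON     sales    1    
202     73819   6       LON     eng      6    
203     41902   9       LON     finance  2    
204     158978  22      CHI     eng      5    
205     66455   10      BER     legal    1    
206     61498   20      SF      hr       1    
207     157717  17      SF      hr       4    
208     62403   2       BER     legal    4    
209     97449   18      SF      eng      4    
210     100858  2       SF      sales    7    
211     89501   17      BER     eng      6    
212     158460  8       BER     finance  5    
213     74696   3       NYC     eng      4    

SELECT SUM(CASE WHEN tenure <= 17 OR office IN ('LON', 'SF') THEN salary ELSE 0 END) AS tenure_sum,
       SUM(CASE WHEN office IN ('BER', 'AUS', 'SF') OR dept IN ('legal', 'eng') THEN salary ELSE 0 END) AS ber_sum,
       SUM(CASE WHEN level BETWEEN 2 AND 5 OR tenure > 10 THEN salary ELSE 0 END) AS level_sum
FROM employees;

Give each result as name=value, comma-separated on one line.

[tenure_sum: tenure <= 17 OR office IN ('LON', 'SF')]
emp_id=200: ✓ → 81813
emp_id=201: ✓ → 95881
emp_id=202: ✓ → 73819
emp_id=203: ✓ → 41902
emp_id=204: ✗
emp_id=205: ✓ → 66455
emp_id=206: ✓ → 61498
emp_id=207: ✓ → 157717
emp_id=208: ✓ → 62403
emp_id=209: ✓ → 97449
emp_id=210: ✓ → 100858
emp_id=211: ✓ → 89501
emp_id=212: ✓ → 158460
emp_id=213: ✓ → 74696
tenure_sum = 81813 + 95881 + 73819 + 41902 + 66455 + 61498 + 157717 + 62403 + 97449 + 100858 + 89501 + 158460 + 74696 = 1162452
—
[ber_sum: office IN ('BER', 'AUS', 'SF') OR dept IN ('legal', 'eng')]
emp_id=200: ✓ → 81813
emp_id=201: ✗
emp_id=202: ✓ → 73819
emp_id=203: ✗
emp_id=204: ✓ → 158978
emp_id=205: ✓ → 66455
emp_id=206: ✓ → 61498
emp_id=207: ✓ → 157717
emp_id=208: ✓ → 62403
emp_id=209: ✓ → 97449
emp_id=210: ✓ → 100858
emp_id=211: ✓ → 89501
emp_id=212: ✓ → 158460
emp_id=213: ✓ → 74696
ber_sum = 81813 + 73819 + 158978 + 66455 + 61498 + 157717 + 62403 + 97449 + 100858 + 89501 + 158460 + 74696 = 1183647
—
[level_sum: level BETWEEN 2 AND 5 OR tenure > 10]
emp_id=200: ✗
emp_id=201: ✗
emp_id=202: ✗
emp_id=203: ✓ → 41902
emp_id=204: ✓ → 158978
emp_id=205: ✗
emp_id=206: ✓ → 61498
emp_id=207: ✓ → 157717
emp_id=208: ✓ → 62403
emp_id=209: ✓ → 97449
emp_id=210: ✗
emp_id=211: ✓ → 89501
emp_id=212: ✓ → 158460
emp_id=213: ✓ → 74696
level_sum = 41902 + 158978 + 61498 + 157717 + 62403 + 97449 + 89501 + 158460 + 74696 = 902604

tenure_sum=1162452, ber_sum=1183647, level_sum=902604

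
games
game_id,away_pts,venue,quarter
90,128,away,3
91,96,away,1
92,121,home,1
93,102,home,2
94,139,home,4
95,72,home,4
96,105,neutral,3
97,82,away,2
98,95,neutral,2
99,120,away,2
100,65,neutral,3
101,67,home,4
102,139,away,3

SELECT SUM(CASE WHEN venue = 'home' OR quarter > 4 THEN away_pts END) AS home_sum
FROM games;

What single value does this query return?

game_id=90: ✗
game_id=91: ✗
game_id=92: ✓ → 121
game_id=93: ✓ → 102
game_id=94: ✓ → 139
game_id=95: ✓ → 72
game_id=96: ✗
game_id=97: ✗
game_id=98: ✗
game_id=99: ✗
game_id=100: ✗
game_id=101: ✓ → 67
game_id=102: ✗
home_sum = 121 + 102 + 139 + 72 + 67 = 501

501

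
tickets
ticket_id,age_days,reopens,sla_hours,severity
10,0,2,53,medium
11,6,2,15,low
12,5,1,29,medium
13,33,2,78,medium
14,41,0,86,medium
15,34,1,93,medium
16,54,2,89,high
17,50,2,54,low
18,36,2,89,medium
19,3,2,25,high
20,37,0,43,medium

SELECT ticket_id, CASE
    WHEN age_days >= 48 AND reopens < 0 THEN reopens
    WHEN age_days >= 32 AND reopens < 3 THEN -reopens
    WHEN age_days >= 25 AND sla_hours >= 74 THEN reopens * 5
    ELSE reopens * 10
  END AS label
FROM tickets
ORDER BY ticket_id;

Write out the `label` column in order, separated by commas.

ticket_id=10: ELSE → 20
ticket_id=11: ELSE → 20
ticket_id=12: ELSE → 10
ticket_id=13: age_days >= 32 AND reopens < 3 → -2
ticket_id=14: age_days >= 32 AND reopens < 3 → 0
ticket_id=15: age_days >= 32 AND reopens < 3 → -1
ticket_id=16: age_days >= 32 AND reopens < 3 → -2
ticket_id=17: age_days >= 32 AND reopens < 3 → -2
ticket_id=18: age_days >= 32 AND reopens < 3 → -2
ticket_id=19: ELSE → 20
ticket_id=20: age_days >= 32 AND reopens < 3 → 0

20, 20, 10, -2, 0, -1, -2, -2, -2, 20, 0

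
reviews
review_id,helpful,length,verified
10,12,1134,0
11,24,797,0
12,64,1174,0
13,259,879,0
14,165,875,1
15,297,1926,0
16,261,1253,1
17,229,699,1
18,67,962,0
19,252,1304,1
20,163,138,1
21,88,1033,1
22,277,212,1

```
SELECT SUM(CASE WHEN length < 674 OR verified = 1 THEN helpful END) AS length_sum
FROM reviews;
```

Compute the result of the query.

1435

review_id=10: ✗
review_id=11: ✗
review_id=12: ✗
review_id=13: ✗
review_id=14: ✓ → 165
review_id=15: ✗
review_id=16: ✓ → 261
review_id=17: ✓ → 229
review_id=18: ✗
review_id=19: ✓ → 252
review_id=20: ✓ → 163
review_id=21: ✓ → 88
review_id=22: ✓ → 277
length_sum = 165 + 261 + 229 + 252 + 163 + 88 + 277 = 1435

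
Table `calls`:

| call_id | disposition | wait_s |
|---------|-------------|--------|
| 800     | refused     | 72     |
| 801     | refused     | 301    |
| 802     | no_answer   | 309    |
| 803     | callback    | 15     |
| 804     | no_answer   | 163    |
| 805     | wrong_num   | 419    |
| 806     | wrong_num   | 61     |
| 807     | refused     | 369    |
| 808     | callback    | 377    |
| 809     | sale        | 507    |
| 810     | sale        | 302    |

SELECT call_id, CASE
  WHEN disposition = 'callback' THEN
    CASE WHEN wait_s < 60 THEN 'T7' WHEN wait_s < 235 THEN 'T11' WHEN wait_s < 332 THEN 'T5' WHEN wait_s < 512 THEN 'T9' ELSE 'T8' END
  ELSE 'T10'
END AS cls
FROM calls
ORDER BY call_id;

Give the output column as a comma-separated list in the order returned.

T10, T10, T10, T7, T10, T10, T10, T10, T9, T10, T10

call_id=800: disposition='refused' → outer ELSE → T10
call_id=801: disposition='refused' → outer ELSE → T10
call_id=802: disposition='no_answer' → outer ELSE → T10
call_id=803: disposition='callback' → inner[wait_s < 60] → T7
call_id=804: disposition='no_answer' → outer ELSE → T10
call_id=805: disposition='wrong_num' → outer ELSE → T10
call_id=806: disposition='wrong_num' → outer ELSE → T10
call_id=807: disposition='refused' → outer ELSE → T10
call_id=808: disposition='callback' → inner[wait_s < 512] → T9
call_id=809: disposition='sale' → outer ELSE → T10
call_id=810: disposition='sale' → outer ELSE → T10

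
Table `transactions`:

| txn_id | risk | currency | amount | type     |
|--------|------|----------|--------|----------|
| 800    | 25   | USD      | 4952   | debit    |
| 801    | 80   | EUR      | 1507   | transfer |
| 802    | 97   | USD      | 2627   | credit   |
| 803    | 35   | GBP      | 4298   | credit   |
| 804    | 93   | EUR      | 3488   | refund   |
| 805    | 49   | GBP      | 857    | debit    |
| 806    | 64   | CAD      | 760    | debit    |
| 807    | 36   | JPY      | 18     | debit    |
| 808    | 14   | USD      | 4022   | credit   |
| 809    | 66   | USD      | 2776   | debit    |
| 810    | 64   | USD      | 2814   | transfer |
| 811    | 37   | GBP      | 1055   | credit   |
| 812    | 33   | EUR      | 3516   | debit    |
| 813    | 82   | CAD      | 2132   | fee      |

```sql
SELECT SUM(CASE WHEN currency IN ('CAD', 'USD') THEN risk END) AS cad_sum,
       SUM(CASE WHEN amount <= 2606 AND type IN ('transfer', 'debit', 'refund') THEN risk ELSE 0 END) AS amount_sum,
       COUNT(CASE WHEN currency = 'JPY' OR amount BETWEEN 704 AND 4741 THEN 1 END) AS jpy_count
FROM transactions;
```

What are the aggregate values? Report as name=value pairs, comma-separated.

cad_sum=412, amount_sum=229, jpy_count=13

[cad_sum: currency IN ('CAD', 'USD')]
txn_id=800: ✓ → 25
txn_id=801: ✗
txn_id=802: ✓ → 97
txn_id=803: ✗
txn_id=804: ✗
txn_id=805: ✗
txn_id=806: ✓ → 64
txn_id=807: ✗
txn_id=808: ✓ → 14
txn_id=809: ✓ → 66
txn_id=810: ✓ → 64
txn_id=811: ✗
txn_id=812: ✗
txn_id=813: ✓ → 82
cad_sum = 25 + 97 + 64 + 14 + 66 + 64 + 82 = 412
—
[amount_sum: amount <= 2606 AND type IN ('transfer', 'debit', 'refund')]
txn_id=800: ✗
txn_id=801: ✓ → 80
txn_id=802: ✗
txn_id=803: ✗
txn_id=804: ✗
txn_id=805: ✓ → 49
txn_id=806: ✓ → 64
txn_id=807: ✓ → 36
txn_id=808: ✗
txn_id=809: ✗
txn_id=810: ✗
txn_id=811: ✗
txn_id=812: ✗
txn_id=813: ✗
amount_sum = 80 + 49 + 64 + 36 = 229
—
[jpy_count: currency = 'JPY' OR amount BETWEEN 704 AND 4741]
txn_id=800: ✗
txn_id=801: ✓ → 1
txn_id=802: ✓ → 1
txn_id=803: ✓ → 1
txn_id=804: ✓ → 1
txn_id=805: ✓ → 1
txn_id=806: ✓ → 1
txn_id=807: ✓ → 1
txn_id=808: ✓ → 1
txn_id=809: ✓ → 1
txn_id=810: ✓ → 1
txn_id=811: ✓ → 1
txn_id=812: ✓ → 1
txn_id=813: ✓ → 1
jpy_count = COUNT(1, 1, 1, 1, 1, 1, 1, 1, 1, 1, 1, 1, 1) = 13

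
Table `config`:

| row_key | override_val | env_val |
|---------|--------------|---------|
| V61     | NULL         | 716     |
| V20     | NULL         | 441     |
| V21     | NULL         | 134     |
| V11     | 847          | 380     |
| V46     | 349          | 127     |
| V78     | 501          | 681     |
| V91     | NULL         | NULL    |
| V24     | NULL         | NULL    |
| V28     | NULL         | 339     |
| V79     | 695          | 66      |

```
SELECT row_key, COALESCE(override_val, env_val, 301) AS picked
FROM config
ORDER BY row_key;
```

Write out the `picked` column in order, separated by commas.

847, 441, 134, 301, 339, 349, 716, 501, 695, 301

row_key=V11: override_val=847 → 847
row_key=V20: override_val=NULL, env_val=441 → 441
row_key=V21: override_val=NULL, env_val=134 → 134
row_key=V24: override_val=NULL, env_val=NULL, → literal 301 → 301
row_key=V28: override_val=NULL, env_val=339 → 339
row_key=V46: override_val=349 → 349
row_key=V61: override_val=NULL, env_val=716 → 716
row_key=V78: override_val=501 → 501
row_key=V79: override_val=695 → 695
row_key=V91: override_val=NULL, env_val=NULL, → literal 301 → 301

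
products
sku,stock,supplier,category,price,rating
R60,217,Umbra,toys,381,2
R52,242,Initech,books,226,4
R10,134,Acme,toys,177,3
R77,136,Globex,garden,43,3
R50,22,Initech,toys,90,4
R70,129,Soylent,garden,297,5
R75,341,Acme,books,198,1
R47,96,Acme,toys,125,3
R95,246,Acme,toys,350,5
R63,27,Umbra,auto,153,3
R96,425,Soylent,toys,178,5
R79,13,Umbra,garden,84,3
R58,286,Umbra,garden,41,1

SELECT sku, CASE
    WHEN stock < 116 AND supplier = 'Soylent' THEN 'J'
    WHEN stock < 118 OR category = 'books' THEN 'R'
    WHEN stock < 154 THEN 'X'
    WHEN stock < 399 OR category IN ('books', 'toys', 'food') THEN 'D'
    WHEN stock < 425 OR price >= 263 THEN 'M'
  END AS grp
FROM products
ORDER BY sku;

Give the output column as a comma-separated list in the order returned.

sku=R10: stock < 154 → X
sku=R47: stock < 118 OR category = 'books' → R
sku=R50: stock < 118 OR category = 'books' → R
sku=R52: stock < 118 OR category = 'books' → R
sku=R58: stock < 399 OR category IN ('books', 'toys', 'food') → D
sku=R60: stock < 399 OR category IN ('books', 'toys', 'food') → D
sku=R63: stock < 118 OR category = 'books' → R
sku=R70: stock < 154 → X
sku=R75: stock < 118 OR category = 'books' → R
sku=R77: stock < 154 → X
sku=R79: stock < 118 OR category = 'books' → R
sku=R95: stock < 399 OR category IN ('books', 'toys', 'food') → D
sku=R96: stock < 399 OR category IN ('books', 'toys', 'food') → D

X, R, R, R, D, D, R, X, R, X, R, D, D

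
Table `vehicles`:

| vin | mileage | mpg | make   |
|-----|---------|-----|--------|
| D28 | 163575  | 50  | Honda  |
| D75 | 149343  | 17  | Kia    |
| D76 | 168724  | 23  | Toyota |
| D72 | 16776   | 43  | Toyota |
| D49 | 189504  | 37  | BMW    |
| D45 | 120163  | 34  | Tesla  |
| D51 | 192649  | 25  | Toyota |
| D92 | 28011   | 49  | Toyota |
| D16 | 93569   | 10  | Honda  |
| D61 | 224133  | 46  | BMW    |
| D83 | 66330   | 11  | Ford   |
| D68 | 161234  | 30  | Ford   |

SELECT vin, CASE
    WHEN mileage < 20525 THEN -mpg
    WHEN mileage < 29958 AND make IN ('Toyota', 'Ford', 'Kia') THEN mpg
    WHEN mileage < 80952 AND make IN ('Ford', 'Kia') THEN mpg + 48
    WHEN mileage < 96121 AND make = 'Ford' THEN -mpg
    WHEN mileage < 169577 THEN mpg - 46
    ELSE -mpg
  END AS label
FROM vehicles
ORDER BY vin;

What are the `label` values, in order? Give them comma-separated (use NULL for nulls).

vin=D16: mileage < 169577 → -36
vin=D28: mileage < 169577 → 4
vin=D45: mileage < 169577 → -12
vin=D49: ELSE → -37
vin=D51: ELSE → -25
vin=D61: ELSE → -46
vin=D68: mileage < 169577 → -16
vin=D72: mileage < 20525 → -43
vin=D75: mileage < 169577 → -29
vin=D76: mileage < 169577 → -23
vin=D83: mileage < 80952 AND make IN ('Ford', 'Kia') → 59
vin=D92: mileage < 29958 AND make IN ('Toyota', 'Ford', 'Kia') → 49

-36, 4, -12, -37, -25, -46, -16, -43, -29, -23, 59, 49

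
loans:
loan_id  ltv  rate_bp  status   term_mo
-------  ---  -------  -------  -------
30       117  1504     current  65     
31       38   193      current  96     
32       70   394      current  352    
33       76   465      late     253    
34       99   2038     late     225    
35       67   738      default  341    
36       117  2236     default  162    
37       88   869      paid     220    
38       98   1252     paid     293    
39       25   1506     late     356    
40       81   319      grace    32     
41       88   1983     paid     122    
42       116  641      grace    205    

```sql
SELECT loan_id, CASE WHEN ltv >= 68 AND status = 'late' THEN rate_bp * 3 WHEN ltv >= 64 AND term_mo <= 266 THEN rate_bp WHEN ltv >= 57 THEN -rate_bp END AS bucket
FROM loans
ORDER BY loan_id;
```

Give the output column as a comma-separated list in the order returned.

loan_id=30: ltv >= 64 AND term_mo <= 266 → 1504
loan_id=31: (no match → NULL) → NULL
loan_id=32: ltv >= 57 → -394
loan_id=33: ltv >= 68 AND status = 'late' → 1395
loan_id=34: ltv >= 68 AND status = 'late' → 6114
loan_id=35: ltv >= 57 → -738
loan_id=36: ltv >= 64 AND term_mo <= 266 → 2236
loan_id=37: ltv >= 64 AND term_mo <= 266 → 869
loan_id=38: ltv >= 57 → -1252
loan_id=39: (no match → NULL) → NULL
loan_id=40: ltv >= 64 AND term_mo <= 266 → 319
loan_id=41: ltv >= 64 AND term_mo <= 266 → 1983
loan_id=42: ltv >= 64 AND term_mo <= 266 → 641

1504, NULL, -394, 1395, 6114, -738, 2236, 869, -1252, NULL, 319, 1983, 641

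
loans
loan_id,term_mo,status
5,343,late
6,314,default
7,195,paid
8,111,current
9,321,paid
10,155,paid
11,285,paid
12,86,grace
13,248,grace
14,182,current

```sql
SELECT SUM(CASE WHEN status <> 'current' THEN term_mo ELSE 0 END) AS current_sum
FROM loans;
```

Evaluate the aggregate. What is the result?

1947

loan_id=5: ✓ → 343
loan_id=6: ✓ → 314
loan_id=7: ✓ → 195
loan_id=8: ✗
loan_id=9: ✓ → 321
loan_id=10: ✓ → 155
loan_id=11: ✓ → 285
loan_id=12: ✓ → 86
loan_id=13: ✓ → 248
loan_id=14: ✗
current_sum = 343 + 314 + 195 + 321 + 155 + 285 + 86 + 248 = 1947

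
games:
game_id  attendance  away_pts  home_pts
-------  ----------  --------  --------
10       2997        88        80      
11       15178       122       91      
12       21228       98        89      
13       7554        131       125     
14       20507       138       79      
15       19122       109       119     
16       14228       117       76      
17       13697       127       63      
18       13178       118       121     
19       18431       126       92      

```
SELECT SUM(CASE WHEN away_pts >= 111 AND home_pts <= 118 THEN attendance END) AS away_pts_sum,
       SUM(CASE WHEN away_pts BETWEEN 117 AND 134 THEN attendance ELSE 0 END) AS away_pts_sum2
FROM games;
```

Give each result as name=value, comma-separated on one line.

away_pts_sum=82041, away_pts_sum2=82266

[away_pts_sum: away_pts >= 111 AND home_pts <= 118]
game_id=10: ✗
game_id=11: ✓ → 15178
game_id=12: ✗
game_id=13: ✗
game_id=14: ✓ → 20507
game_id=15: ✗
game_id=16: ✓ → 14228
game_id=17: ✓ → 13697
game_id=18: ✗
game_id=19: ✓ → 18431
away_pts_sum = 15178 + 20507 + 14228 + 13697 + 18431 = 82041
—
[away_pts_sum2: away_pts BETWEEN 117 AND 134]
game_id=10: ✗
game_id=11: ✓ → 15178
game_id=12: ✗
game_id=13: ✓ → 7554
game_id=14: ✗
game_id=15: ✗
game_id=16: ✓ → 14228
game_id=17: ✓ → 13697
game_id=18: ✓ → 13178
game_id=19: ✓ → 18431
away_pts_sum2 = 15178 + 7554 + 14228 + 13697 + 13178 + 18431 = 82266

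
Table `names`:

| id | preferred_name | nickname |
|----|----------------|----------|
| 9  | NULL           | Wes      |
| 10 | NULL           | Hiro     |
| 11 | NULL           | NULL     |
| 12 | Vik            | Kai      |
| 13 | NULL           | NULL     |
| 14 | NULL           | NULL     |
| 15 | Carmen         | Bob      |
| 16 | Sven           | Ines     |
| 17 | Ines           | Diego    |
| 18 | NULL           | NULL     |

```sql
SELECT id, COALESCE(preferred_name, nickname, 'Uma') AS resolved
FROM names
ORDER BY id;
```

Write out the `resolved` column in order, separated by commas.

Wes, Hiro, Uma, Vik, Uma, Uma, Carmen, Sven, Ines, Uma

id=9: preferred_name=NULL, nickname=Wes → Wes
id=10: preferred_name=NULL, nickname=Hiro → Hiro
id=11: preferred_name=NULL, nickname=NULL, → literal Uma → Uma
id=12: preferred_name=Vik → Vik
id=13: preferred_name=NULL, nickname=NULL, → literal Uma → Uma
id=14: preferred_name=NULL, nickname=NULL, → literal Uma → Uma
id=15: preferred_name=Carmen → Carmen
id=16: preferred_name=Sven → Sven
id=17: preferred_name=Ines → Ines
id=18: preferred_name=NULL, nickname=NULL, → literal Uma → Uma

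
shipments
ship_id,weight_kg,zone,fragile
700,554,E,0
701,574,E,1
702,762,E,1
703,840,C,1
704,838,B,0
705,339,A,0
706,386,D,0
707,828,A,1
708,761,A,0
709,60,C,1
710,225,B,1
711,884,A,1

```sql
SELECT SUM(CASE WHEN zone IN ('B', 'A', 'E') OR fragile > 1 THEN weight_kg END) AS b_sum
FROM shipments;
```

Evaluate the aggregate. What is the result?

ship_id=700: ✓ → 554
ship_id=701: ✓ → 574
ship_id=702: ✓ → 762
ship_id=703: ✗
ship_id=704: ✓ → 838
ship_id=705: ✓ → 339
ship_id=706: ✗
ship_id=707: ✓ → 828
ship_id=708: ✓ → 761
ship_id=709: ✗
ship_id=710: ✓ → 225
ship_id=711: ✓ → 884
b_sum = 554 + 574 + 762 + 838 + 339 + 828 + 761 + 225 + 884 = 5765

5765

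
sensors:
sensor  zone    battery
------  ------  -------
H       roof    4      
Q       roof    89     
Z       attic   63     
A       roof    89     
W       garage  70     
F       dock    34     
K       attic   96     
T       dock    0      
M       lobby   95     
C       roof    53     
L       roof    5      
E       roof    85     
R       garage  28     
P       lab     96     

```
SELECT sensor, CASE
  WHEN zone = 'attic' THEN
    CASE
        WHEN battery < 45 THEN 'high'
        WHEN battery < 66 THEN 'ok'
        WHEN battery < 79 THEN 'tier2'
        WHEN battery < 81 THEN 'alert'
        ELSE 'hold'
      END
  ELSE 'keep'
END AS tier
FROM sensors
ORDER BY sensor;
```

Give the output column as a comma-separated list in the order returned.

keep, keep, keep, keep, keep, hold, keep, keep, keep, keep, keep, keep, keep, ok

sensor=A: zone='roof' → outer ELSE → keep
sensor=C: zone='roof' → outer ELSE → keep
sensor=E: zone='roof' → outer ELSE → keep
sensor=F: zone='dock' → outer ELSE → keep
sensor=H: zone='roof' → outer ELSE → keep
sensor=K: zone='attic' → inner[ELSE] → hold
sensor=L: zone='roof' → outer ELSE → keep
sensor=M: zone='lobby' → outer ELSE → keep
sensor=P: zone='lab' → outer ELSE → keep
sensor=Q: zone='roof' → outer ELSE → keep
sensor=R: zone='garage' → outer ELSE → keep
sensor=T: zone='dock' → outer ELSE → keep
sensor=W: zone='garage' → outer ELSE → keep
sensor=Z: zone='attic' → inner[battery < 66] → ok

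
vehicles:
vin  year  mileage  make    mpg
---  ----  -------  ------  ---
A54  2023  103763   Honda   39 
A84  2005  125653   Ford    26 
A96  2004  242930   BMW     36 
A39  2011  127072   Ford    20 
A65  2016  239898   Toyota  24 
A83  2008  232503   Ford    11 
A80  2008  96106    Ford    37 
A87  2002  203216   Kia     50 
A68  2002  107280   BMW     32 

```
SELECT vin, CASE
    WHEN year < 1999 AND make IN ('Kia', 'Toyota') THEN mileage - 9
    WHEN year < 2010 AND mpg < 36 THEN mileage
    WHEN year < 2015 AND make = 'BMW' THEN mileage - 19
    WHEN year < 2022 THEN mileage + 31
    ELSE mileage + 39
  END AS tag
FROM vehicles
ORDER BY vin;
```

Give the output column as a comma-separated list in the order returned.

vin=A39: year < 2022 → 127103
vin=A54: ELSE → 103802
vin=A65: year < 2022 → 239929
vin=A68: year < 2010 AND mpg < 36 → 107280
vin=A80: year < 2022 → 96137
vin=A83: year < 2010 AND mpg < 36 → 232503
vin=A84: year < 2010 AND mpg < 36 → 125653
vin=A87: year < 2022 → 203247
vin=A96: year < 2015 AND make = 'BMW' → 242911

127103, 103802, 239929, 107280, 96137, 232503, 125653, 203247, 242911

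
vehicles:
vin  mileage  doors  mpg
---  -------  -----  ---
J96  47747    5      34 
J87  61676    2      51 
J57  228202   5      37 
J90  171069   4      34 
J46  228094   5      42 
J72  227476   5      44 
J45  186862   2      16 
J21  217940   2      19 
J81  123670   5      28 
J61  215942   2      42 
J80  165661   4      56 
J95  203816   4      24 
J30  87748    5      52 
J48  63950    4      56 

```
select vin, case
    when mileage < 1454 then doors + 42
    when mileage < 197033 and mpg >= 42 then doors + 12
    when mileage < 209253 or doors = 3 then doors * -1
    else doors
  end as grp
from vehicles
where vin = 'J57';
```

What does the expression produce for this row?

5

vin = J57: mileage=228202, doors=5, mpg=37.
mileage < 1454 → false
mileage < 197033 and mpg >= 42 → false
mileage < 209253 or doors = 3 → false
No prior WHEN matched → ELSE → 5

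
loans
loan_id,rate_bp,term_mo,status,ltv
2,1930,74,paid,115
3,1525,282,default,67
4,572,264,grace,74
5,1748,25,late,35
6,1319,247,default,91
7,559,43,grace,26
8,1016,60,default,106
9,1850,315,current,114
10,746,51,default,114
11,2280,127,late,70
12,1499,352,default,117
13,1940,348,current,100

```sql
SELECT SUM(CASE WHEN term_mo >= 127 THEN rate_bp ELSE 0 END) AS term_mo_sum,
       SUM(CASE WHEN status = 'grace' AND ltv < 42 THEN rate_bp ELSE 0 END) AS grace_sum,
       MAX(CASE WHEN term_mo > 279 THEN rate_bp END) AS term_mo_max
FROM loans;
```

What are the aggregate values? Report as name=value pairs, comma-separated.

term_mo_sum=10985, grace_sum=559, term_mo_max=1940

[term_mo_sum: term_mo >= 127]
loan_id=2: ✗
loan_id=3: ✓ → 1525
loan_id=4: ✓ → 572
loan_id=5: ✗
loan_id=6: ✓ → 1319
loan_id=7: ✗
loan_id=8: ✗
loan_id=9: ✓ → 1850
loan_id=10: ✗
loan_id=11: ✓ → 2280
loan_id=12: ✓ → 1499
loan_id=13: ✓ → 1940
term_mo_sum = 1525 + 572 + 1319 + 1850 + 2280 + 1499 + 1940 = 10985
—
[grace_sum: status = 'grace' AND ltv < 42]
loan_id=2: ✗
loan_id=3: ✗
loan_id=4: ✗
loan_id=5: ✗
loan_id=6: ✗
loan_id=7: ✓ → 559
loan_id=8: ✗
loan_id=9: ✗
loan_id=10: ✗
loan_id=11: ✗
loan_id=12: ✗
loan_id=13: ✗
grace_sum = 559
—
[term_mo_max: term_mo > 279]
loan_id=2: ✗
loan_id=3: ✓ → 1525
loan_id=4: ✗
loan_id=5: ✗
loan_id=6: ✗
loan_id=7: ✗
loan_id=8: ✗
loan_id=9: ✓ → 1850
loan_id=10: ✗
loan_id=11: ✗
loan_id=12: ✓ → 1499
loan_id=13: ✓ → 1940
term_mo_max = MAX(1525, 1850, 1499, 1940) = 1940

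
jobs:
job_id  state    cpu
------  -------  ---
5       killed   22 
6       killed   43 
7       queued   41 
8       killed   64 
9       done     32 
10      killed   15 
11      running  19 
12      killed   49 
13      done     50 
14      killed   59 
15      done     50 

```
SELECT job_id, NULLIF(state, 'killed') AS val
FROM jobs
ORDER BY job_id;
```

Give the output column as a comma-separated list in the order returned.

job_id=5: state=killed vs killed: equal → NULL
job_id=6: state=killed vs killed: equal → NULL
job_id=7: state=queued vs killed: differ → queued
job_id=8: state=killed vs killed: equal → NULL
job_id=9: state=done vs killed: differ → done
job_id=10: state=killed vs killed: equal → NULL
job_id=11: state=running vs killed: differ → running
job_id=12: state=killed vs killed: equal → NULL
job_id=13: state=done vs killed: differ → done
job_id=14: state=killed vs killed: equal → NULL
job_id=15: state=done vs killed: differ → done

NULL, NULL, queued, NULL, done, NULL, running, NULL, done, NULL, done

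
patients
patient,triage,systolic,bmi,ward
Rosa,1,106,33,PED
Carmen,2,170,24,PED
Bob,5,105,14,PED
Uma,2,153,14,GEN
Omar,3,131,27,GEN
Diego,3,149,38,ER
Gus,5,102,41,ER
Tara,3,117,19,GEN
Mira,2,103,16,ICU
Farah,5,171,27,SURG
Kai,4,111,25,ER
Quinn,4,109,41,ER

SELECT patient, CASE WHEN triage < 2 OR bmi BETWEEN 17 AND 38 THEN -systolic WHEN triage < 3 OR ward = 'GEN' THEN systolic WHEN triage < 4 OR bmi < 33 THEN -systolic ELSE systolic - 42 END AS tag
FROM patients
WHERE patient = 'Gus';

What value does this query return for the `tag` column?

60

patient = Gus: triage=5, systolic=102, bmi=41, ward=ER.
triage < 2 OR bmi BETWEEN 17 AND 38 → false
triage < 3 OR ward = 'GEN' → false
triage < 4 OR bmi < 33 → false
No prior WHEN matched → ELSE → 60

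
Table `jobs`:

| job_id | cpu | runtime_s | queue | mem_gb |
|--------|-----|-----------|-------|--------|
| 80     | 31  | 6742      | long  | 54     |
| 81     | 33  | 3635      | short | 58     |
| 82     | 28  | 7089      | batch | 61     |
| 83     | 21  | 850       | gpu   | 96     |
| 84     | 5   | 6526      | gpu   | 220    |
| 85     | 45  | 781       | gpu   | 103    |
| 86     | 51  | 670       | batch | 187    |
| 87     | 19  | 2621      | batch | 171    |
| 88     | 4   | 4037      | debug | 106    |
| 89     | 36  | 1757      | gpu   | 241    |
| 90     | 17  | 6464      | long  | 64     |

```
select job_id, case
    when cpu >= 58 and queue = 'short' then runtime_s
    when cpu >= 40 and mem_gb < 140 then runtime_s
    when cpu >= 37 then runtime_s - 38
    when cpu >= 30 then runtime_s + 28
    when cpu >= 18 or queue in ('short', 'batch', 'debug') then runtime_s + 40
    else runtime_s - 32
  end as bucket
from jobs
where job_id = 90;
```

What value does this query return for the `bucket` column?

job_id = 90: cpu=17, runtime_s=6464, queue=long, mem_gb=64.
cpu >= 58 and queue = 'short' → false
cpu >= 40 and mem_gb < 140 → false
cpu >= 37 → false
cpu >= 30 → false
cpu >= 18 or queue in ('short', 'batch', 'debug') → false
No prior WHEN matched → ELSE → 6432

6432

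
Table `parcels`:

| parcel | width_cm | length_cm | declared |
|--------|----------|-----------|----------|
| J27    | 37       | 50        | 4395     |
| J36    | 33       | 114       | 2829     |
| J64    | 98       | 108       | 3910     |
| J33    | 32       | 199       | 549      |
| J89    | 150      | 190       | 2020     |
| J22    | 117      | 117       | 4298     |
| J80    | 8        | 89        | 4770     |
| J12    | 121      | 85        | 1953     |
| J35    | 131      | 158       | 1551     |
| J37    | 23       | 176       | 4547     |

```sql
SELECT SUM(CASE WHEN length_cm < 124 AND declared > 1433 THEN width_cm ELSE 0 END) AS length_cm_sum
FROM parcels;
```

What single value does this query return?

414

parcel=J27: ✓ → 37
parcel=J36: ✓ → 33
parcel=J64: ✓ → 98
parcel=J33: ✗
parcel=J89: ✗
parcel=J22: ✓ → 117
parcel=J80: ✓ → 8
parcel=J12: ✓ → 121
parcel=J35: ✗
parcel=J37: ✗
length_cm_sum = 37 + 33 + 98 + 117 + 8 + 121 = 414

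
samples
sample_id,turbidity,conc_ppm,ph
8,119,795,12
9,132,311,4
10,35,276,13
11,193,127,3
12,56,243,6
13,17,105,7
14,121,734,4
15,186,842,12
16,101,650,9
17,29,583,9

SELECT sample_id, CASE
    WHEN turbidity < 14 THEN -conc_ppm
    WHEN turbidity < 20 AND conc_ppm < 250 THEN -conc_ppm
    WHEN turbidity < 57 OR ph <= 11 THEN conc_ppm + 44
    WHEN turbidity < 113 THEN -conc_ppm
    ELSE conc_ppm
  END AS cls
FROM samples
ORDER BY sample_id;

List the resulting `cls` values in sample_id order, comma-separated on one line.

sample_id=8: ELSE → 795
sample_id=9: turbidity < 57 OR ph <= 11 → 355
sample_id=10: turbidity < 57 OR ph <= 11 → 320
sample_id=11: turbidity < 57 OR ph <= 11 → 171
sample_id=12: turbidity < 57 OR ph <= 11 → 287
sample_id=13: turbidity < 20 AND conc_ppm < 250 → -105
sample_id=14: turbidity < 57 OR ph <= 11 → 778
sample_id=15: ELSE → 842
sample_id=16: turbidity < 57 OR ph <= 11 → 694
sample_id=17: turbidity < 57 OR ph <= 11 → 627

795, 355, 320, 171, 287, -105, 778, 842, 694, 627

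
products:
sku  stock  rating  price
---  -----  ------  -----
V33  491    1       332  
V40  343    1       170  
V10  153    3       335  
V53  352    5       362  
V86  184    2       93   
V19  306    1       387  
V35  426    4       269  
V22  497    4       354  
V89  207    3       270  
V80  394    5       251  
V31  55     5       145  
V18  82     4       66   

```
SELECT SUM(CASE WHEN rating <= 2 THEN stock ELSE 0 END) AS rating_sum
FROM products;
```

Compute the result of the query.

1324

sku=V33: ✓ → 491
sku=V40: ✓ → 343
sku=V10: ✗
sku=V53: ✗
sku=V86: ✓ → 184
sku=V19: ✓ → 306
sku=V35: ✗
sku=V22: ✗
sku=V89: ✗
sku=V80: ✗
sku=V31: ✗
sku=V18: ✗
rating_sum = 491 + 343 + 184 + 306 = 1324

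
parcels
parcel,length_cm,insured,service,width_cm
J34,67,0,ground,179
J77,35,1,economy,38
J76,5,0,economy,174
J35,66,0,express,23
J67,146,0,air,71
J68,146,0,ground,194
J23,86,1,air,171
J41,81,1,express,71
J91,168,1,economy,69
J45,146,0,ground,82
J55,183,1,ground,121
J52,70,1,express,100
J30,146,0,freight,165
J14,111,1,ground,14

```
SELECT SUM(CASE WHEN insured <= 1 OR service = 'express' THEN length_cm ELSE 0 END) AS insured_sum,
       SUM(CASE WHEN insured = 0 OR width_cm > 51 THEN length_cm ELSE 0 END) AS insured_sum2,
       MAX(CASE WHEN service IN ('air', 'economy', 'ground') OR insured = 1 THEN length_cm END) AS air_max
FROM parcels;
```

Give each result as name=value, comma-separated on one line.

[insured_sum: insured <= 1 OR service = 'express']
parcel=J34: ✓ → 67
parcel=J77: ✓ → 35
parcel=J76: ✓ → 5
parcel=J35: ✓ → 66
parcel=J67: ✓ → 146
parcel=J68: ✓ → 146
parcel=J23: ✓ → 86
parcel=J41: ✓ → 81
parcel=J91: ✓ → 168
parcel=J45: ✓ → 146
parcel=J55: ✓ → 183
parcel=J52: ✓ → 70
parcel=J30: ✓ → 146
parcel=J14: ✓ → 111
insured_sum = 67 + 35 + 5 + 66 + 146 + 146 + 86 + 81 + 168 + 146 + 183 + 70 + 146 + 111 = 1456
—
[insured_sum2: insured = 0 OR width_cm > 51]
parcel=J34: ✓ → 67
parcel=J77: ✗
parcel=J76: ✓ → 5
parcel=J35: ✓ → 66
parcel=J67: ✓ → 146
parcel=J68: ✓ → 146
parcel=J23: ✓ → 86
parcel=J41: ✓ → 81
parcel=J91: ✓ → 168
parcel=J45: ✓ → 146
parcel=J55: ✓ → 183
parcel=J52: ✓ → 70
parcel=J30: ✓ → 146
parcel=J14: ✗
insured_sum2 = 67 + 5 + 66 + 146 + 146 + 86 + 81 + 168 + 146 + 183 + 70 + 146 = 1310
—
[air_max: service IN ('air', 'economy', 'ground') OR insured = 1]
parcel=J34: ✓ → 67
parcel=J77: ✓ → 35
parcel=J76: ✓ → 5
parcel=J35: ✗
parcel=J67: ✓ → 146
parcel=J68: ✓ → 146
parcel=J23: ✓ → 86
parcel=J41: ✓ → 81
parcel=J91: ✓ → 168
parcel=J45: ✓ → 146
parcel=J55: ✓ → 183
parcel=J52: ✓ → 70
parcel=J30: ✗
parcel=J14: ✓ → 111
air_max = MAX(67, 35, 5, 146, 146, 86, 81, 168, 146, 183, 70, 111) = 183

insured_sum=1456, insured_sum2=1310, air_max=183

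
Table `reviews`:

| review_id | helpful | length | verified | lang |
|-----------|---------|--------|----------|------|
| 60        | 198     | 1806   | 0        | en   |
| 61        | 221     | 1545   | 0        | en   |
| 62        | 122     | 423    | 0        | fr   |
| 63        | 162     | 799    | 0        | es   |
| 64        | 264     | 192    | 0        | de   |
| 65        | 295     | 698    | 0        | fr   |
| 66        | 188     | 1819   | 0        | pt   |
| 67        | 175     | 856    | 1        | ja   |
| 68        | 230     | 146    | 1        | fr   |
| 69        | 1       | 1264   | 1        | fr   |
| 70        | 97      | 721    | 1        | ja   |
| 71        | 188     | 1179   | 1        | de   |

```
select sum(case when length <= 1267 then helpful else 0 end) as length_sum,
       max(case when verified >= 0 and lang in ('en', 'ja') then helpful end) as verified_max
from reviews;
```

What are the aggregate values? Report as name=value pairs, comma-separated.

[length_sum: length <= 1267]
review_id=60: ✗
review_id=61: ✗
review_id=62: ✓ → 122
review_id=63: ✓ → 162
review_id=64: ✓ → 264
review_id=65: ✓ → 295
review_id=66: ✗
review_id=67: ✓ → 175
review_id=68: ✓ → 230
review_id=69: ✓ → 1
review_id=70: ✓ → 97
review_id=71: ✓ → 188
length_sum = 122 + 162 + 264 + 295 + 175 + 230 + 1 + 97 + 188 = 1534
—
[verified_max: verified >= 0 and lang in ('en', 'ja')]
review_id=60: ✓ → 198
review_id=61: ✓ → 221
review_id=62: ✗
review_id=63: ✗
review_id=64: ✗
review_id=65: ✗
review_id=66: ✗
review_id=67: ✓ → 175
review_id=68: ✗
review_id=69: ✗
review_id=70: ✓ → 97
review_id=71: ✗
verified_max = MAX(198, 221, 175, 97) = 221

length_sum=1534, verified_max=221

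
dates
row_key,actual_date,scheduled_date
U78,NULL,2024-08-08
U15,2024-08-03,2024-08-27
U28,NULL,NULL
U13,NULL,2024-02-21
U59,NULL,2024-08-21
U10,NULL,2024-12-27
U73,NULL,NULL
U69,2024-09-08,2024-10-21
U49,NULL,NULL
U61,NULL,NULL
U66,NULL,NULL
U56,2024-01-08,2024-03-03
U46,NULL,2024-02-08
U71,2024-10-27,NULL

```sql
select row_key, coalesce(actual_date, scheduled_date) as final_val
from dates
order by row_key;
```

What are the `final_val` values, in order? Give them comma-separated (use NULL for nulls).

2024-12-27, 2024-02-21, 2024-08-03, NULL, 2024-02-08, NULL, 2024-01-08, 2024-08-21, NULL, NULL, 2024-09-08, 2024-10-27, NULL, 2024-08-08

row_key=U10: actual_date=NULL, scheduled_date=2024-12-27 → 2024-12-27
row_key=U13: actual_date=NULL, scheduled_date=2024-02-21 → 2024-02-21
row_key=U15: actual_date=2024-08-03 → 2024-08-03
row_key=U28: actual_date=NULL, scheduled_date=NULL (all NULL) → NULL
row_key=U46: actual_date=NULL, scheduled_date=2024-02-08 → 2024-02-08
row_key=U49: actual_date=NULL, scheduled_date=NULL (all NULL) → NULL
row_key=U56: actual_date=2024-01-08 → 2024-01-08
row_key=U59: actual_date=NULL, scheduled_date=2024-08-21 → 2024-08-21
row_key=U61: actual_date=NULL, scheduled_date=NULL (all NULL) → NULL
row_key=U66: actual_date=NULL, scheduled_date=NULL (all NULL) → NULL
row_key=U69: actual_date=2024-09-08 → 2024-09-08
row_key=U71: actual_date=2024-10-27 → 2024-10-27
row_key=U73: actual_date=NULL, scheduled_date=NULL (all NULL) → NULL
row_key=U78: actual_date=NULL, scheduled_date=2024-08-08 → 2024-08-08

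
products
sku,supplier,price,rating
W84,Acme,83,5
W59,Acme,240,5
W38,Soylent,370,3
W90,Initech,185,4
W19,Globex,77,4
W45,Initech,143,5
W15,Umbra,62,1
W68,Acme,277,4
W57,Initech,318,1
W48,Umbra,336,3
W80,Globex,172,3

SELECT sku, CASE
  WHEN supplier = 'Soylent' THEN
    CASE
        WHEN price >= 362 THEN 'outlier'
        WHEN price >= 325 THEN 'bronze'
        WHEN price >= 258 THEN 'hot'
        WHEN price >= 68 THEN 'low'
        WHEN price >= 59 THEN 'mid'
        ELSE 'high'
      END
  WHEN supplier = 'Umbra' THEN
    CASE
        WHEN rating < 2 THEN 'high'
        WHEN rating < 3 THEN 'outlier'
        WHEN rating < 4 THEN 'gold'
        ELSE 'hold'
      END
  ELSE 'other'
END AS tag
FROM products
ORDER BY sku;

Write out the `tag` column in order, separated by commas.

high, other, outlier, other, gold, other, other, other, other, other, other

sku=W15: supplier='Umbra' → inner[rating < 2] → high
sku=W19: supplier='Globex' → outer ELSE → other
sku=W38: supplier='Soylent' → inner[price >= 362] → outlier
sku=W45: supplier='Initech' → outer ELSE → other
sku=W48: supplier='Umbra' → inner[rating < 4] → gold
sku=W57: supplier='Initech' → outer ELSE → other
sku=W59: supplier='Acme' → outer ELSE → other
sku=W68: supplier='Acme' → outer ELSE → other
sku=W80: supplier='Globex' → outer ELSE → other
sku=W84: supplier='Acme' → outer ELSE → other
sku=W90: supplier='Initech' → outer ELSE → other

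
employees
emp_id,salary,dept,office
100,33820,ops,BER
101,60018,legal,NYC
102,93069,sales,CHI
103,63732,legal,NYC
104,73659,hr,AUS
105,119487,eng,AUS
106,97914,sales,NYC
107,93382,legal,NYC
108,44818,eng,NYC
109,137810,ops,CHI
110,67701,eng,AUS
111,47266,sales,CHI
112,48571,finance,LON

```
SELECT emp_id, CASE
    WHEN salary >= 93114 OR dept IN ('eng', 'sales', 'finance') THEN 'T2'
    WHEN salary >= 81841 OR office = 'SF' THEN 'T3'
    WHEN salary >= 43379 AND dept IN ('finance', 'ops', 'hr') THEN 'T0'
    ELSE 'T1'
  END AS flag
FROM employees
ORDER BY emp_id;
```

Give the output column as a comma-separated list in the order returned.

T1, T1, T2, T1, T0, T2, T2, T2, T2, T2, T2, T2, T2

emp_id=100: ELSE → T1
emp_id=101: ELSE → T1
emp_id=102: salary >= 93114 OR dept IN ('eng', 'sales', 'finance') → T2
emp_id=103: ELSE → T1
emp_id=104: salary >= 43379 AND dept IN ('finance', 'ops', 'hr') → T0
emp_id=105: salary >= 93114 OR dept IN ('eng', 'sales', 'finance') → T2
emp_id=106: salary >= 93114 OR dept IN ('eng', 'sales', 'finance') → T2
emp_id=107: salary >= 93114 OR dept IN ('eng', 'sales', 'finance') → T2
emp_id=108: salary >= 93114 OR dept IN ('eng', 'sales', 'finance') → T2
emp_id=109: salary >= 93114 OR dept IN ('eng', 'sales', 'finance') → T2
emp_id=110: salary >= 93114 OR dept IN ('eng', 'sales', 'finance') → T2
emp_id=111: salary >= 93114 OR dept IN ('eng', 'sales', 'finance') → T2
emp_id=112: salary >= 93114 OR dept IN ('eng', 'sales', 'finance') → T2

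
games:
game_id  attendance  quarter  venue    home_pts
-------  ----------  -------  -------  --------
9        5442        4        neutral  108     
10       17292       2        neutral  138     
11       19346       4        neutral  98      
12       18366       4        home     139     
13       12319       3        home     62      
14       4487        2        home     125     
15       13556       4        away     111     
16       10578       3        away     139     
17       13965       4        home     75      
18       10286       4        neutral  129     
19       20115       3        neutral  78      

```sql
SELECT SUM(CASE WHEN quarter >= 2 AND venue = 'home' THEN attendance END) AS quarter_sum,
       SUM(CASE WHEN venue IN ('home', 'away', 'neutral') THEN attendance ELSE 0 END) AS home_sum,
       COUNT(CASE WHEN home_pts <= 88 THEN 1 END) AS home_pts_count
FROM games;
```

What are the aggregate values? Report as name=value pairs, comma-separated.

[quarter_sum: quarter >= 2 AND venue = 'home']
game_id=9: ✗
game_id=10: ✗
game_id=11: ✗
game_id=12: ✓ → 18366
game_id=13: ✓ → 12319
game_id=14: ✓ → 4487
game_id=15: ✗
game_id=16: ✗
game_id=17: ✓ → 13965
game_id=18: ✗
game_id=19: ✗
quarter_sum = 18366 + 12319 + 4487 + 13965 = 49137
—
[home_sum: venue IN ('home', 'away', 'neutral')]
game_id=9: ✓ → 5442
game_id=10: ✓ → 17292
game_id=11: ✓ → 19346
game_id=12: ✓ → 18366
game_id=13: ✓ → 12319
game_id=14: ✓ → 4487
game_id=15: ✓ → 13556
game_id=16: ✓ → 10578
game_id=17: ✓ → 13965
game_id=18: ✓ → 10286
game_id=19: ✓ → 20115
home_sum = 5442 + 17292 + 19346 + 18366 + 12319 + 4487 + 13556 + 10578 + 13965 + 10286 + 20115 = 145752
—
[home_pts_count: home_pts <= 88]
game_id=9: ✗
game_id=10: ✗
game_id=11: ✗
game_id=12: ✗
game_id=13: ✓ → 1
game_id=14: ✗
game_id=15: ✗
game_id=16: ✗
game_id=17: ✓ → 1
game_id=18: ✗
game_id=19: ✓ → 1
home_pts_count = COUNT(1, 1, 1) = 3

quarter_sum=49137, home_sum=145752, home_pts_count=3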